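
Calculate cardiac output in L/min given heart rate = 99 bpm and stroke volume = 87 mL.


CO = HR * SV
CO = 99 * 87 / 1000
CO = 8.613 L/min


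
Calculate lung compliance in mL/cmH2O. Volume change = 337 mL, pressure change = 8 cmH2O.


C = dV / dP
C = 337 / 8
C = 42.12 mL/cmH2O


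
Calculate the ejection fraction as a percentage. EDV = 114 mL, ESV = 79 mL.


SV = EDV - ESV = 114 - 79 = 35 mL
EF = SV/EDV * 100 = 35/114 * 100
EF = 30.7%


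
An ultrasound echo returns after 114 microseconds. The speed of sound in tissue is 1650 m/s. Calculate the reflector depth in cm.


depth = c * t / 2
t = 114 us = 1.1400e-04 s
depth = 1650 * 1.1400e-04 / 2
depth = 0.09405 m = 9.405 cm


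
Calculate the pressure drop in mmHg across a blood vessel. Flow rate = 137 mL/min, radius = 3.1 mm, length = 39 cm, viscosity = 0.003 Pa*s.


dP = 8*mu*L*Q / (pi*r^4)
Q = 137 mL/min = 2.28333e-06 m^3/s
dP = 73.6627 Pa = 73.6627 / 133.322 mmHg = 0.5525 mmHg


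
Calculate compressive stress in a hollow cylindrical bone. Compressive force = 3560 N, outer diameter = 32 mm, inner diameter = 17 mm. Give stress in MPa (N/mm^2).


A = pi*(r_o^2 - r_i^2)
r_o = 16 mm, r_i = 8.5 mm
A = 577.268 mm^2
sigma = F/A = 3560 / 577.268
sigma = 6.167 MPa


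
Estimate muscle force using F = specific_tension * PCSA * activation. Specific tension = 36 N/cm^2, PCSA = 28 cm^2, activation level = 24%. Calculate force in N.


F = sigma * PCSA * activation
F = 36 * 28 * 0.24
F = 241.9 N


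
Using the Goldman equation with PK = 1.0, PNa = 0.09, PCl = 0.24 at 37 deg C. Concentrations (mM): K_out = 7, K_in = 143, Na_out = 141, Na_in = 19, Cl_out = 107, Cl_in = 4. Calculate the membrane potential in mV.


Vm = (RT/F)*ln((PK*Ko + PNa*Nao + PCl*Cli)/(PK*Ki + PNa*Nai + PCl*Clo))
Numer = 20.65, Denom = 170.39
Vm = -56.4 mV


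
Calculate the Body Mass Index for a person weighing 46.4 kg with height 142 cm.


BMI = weight / height^2
height = 142 cm = 1.42 m
BMI = 46.4 / 1.42^2
BMI = 23.01 kg/m^2


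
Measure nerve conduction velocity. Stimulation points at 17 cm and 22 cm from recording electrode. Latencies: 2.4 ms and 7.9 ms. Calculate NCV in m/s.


Distance = (22 - 17) / 100 = 0.05 m
dt = (7.9 - 2.4) / 1000 = 0.0055 s
NCV = dist / dt = 9.091 m/s


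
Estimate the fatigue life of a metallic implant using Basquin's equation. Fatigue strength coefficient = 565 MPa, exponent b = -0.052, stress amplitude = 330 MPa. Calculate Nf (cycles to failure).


sigma_a = sigma_f' * (2Nf)^b
2Nf = (sigma_a/sigma_f')^(1/b)
2Nf = (330/565)^(1/-0.052)
2Nf = 30977.633
Nf = 1.549e+04


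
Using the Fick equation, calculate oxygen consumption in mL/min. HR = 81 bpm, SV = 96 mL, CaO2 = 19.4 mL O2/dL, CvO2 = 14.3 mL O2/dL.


CO = HR*SV = 81*96/1000 = 7.776 L/min
a-v O2 diff = 19.4 - 14.3 = 5.1 mL/dL
VO2 = CO * (CaO2-CvO2) * 10 dL/L
VO2 = 7.776 * 5.1 * 10
VO2 = 396.6 mL/min


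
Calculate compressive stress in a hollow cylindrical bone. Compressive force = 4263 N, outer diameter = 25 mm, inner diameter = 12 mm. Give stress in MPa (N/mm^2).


A = pi*(r_o^2 - r_i^2)
r_o = 12.5 mm, r_i = 6 mm
A = 377.777 mm^2
sigma = F/A = 4263 / 377.777
sigma = 11.28 MPa


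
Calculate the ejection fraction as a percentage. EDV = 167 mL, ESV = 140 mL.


SV = EDV - ESV = 167 - 140 = 27 mL
EF = SV/EDV * 100 = 27/167 * 100
EF = 16.17%


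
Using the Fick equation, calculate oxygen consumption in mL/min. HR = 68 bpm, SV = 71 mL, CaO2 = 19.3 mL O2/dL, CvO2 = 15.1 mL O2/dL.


CO = HR*SV = 68*71/1000 = 4.828 L/min
a-v O2 diff = 19.3 - 15.1 = 4.2 mL/dL
VO2 = CO * (CaO2-CvO2) * 10 dL/L
VO2 = 4.828 * 4.2 * 10
VO2 = 202.8 mL/min


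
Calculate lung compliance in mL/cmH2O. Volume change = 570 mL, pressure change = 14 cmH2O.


C = dV / dP
C = 570 / 14
C = 40.71 mL/cmH2O


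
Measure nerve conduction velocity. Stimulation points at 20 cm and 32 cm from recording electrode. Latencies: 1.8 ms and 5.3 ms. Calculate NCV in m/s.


Distance = (32 - 20) / 100 = 0.12 m
dt = (5.3 - 1.8) / 1000 = 0.0035 s
NCV = dist / dt = 34.29 m/s


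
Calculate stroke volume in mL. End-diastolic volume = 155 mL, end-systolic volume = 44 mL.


SV = EDV - ESV
SV = 155 - 44
SV = 111 mL


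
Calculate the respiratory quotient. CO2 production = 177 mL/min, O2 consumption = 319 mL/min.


RQ = VCO2 / VO2
RQ = 177 / 319
RQ = 0.5549


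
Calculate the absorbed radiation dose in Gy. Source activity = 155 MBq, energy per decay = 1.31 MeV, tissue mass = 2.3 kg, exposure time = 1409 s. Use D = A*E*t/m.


A = 155 MBq = 1.5500e+08 Bq
E = 1.31 MeV = 2.09862e-13 J
D = A*E*t/m = 1.5500e+08*2.09862e-13*1409/2.3
D = 0.01993 Gy


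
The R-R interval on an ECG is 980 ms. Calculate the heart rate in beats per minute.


HR = 60 / RR_interval(s)
RR = 980 ms = 0.98 s
HR = 60 / 0.98 = 61.22 bpm


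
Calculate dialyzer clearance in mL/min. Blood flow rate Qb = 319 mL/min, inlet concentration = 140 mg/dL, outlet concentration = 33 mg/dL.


K = Qb * (Cb_in - Cb_out) / Cb_in
K = 319 * (140 - 33) / 140
K = 243.8 mL/min


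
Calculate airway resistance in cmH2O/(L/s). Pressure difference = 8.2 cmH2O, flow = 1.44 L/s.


R = dP / flow
R = 8.2 / 1.44
R = 5.694 cmH2O/(L/s)


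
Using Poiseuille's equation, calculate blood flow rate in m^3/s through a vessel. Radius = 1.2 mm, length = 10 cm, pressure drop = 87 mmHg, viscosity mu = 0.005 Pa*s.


Q = pi*r^4*dP / (8*mu*L)
r = 0.0012 m, L = 0.1 m
dP = 87 mmHg = 11599.014 Pa
Q = 1.8890e-05 m^3/s


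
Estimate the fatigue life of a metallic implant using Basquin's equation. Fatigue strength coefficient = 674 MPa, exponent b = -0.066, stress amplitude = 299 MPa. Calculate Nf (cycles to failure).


sigma_a = sigma_f' * (2Nf)^b
2Nf = (sigma_a/sigma_f')^(1/b)
2Nf = (299/674)^(1/-0.066)
2Nf = 223004.57
Nf = 1.115e+05


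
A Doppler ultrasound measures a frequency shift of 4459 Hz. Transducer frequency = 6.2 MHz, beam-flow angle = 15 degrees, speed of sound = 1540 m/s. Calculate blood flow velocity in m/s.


v = fd * c / (2 * f0 * cos(theta))
v = 4459 * 1540 / (2 * 6.2000e+06 * cos(15))
v = 0.5733 m/s


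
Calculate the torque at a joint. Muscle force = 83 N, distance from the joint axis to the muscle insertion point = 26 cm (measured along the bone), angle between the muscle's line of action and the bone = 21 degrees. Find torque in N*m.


Torque = F * d * sin(theta)   (moment arm = d*sin(theta))
d = 26 cm = 0.26 m
Torque = 83 * 0.26 * sin(21)
Torque = 7.734 N*m


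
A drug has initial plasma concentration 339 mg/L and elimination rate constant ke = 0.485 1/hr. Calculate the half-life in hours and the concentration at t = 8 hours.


t_half = ln(2) / ke = 0.693147 / 0.485 = 1.429 hr
C(t) = C0 * exp(-ke*t) = 339 * exp(-0.485*8)
C(8) = 7.001 mg/L


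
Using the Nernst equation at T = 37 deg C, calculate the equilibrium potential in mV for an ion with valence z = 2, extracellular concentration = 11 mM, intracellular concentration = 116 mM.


E = (RT/(zF)) * ln(C_out/C_in)
T = 37 + 273.15 = 310.15 K
E = (8.314 * 310.15 / (2 * 96485)) * ln(11/116)
E = -31.48 mV


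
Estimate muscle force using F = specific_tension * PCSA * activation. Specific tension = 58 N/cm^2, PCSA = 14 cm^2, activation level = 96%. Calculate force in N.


F = sigma * PCSA * activation
F = 58 * 14 * 0.96
F = 779.5 N


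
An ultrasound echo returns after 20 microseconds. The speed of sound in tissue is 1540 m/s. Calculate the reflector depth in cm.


depth = c * t / 2
t = 20 us = 2.0000e-05 s
depth = 1540 * 2.0000e-05 / 2
depth = 0.0154 m = 1.54 cm


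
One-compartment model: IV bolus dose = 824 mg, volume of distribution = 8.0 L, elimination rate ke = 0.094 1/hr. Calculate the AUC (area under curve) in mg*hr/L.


C0 = Dose/Vd = 824/8.0 = 103 mg/L
AUC = C0/ke = 103/0.094
AUC = 1096 mg*hr/L


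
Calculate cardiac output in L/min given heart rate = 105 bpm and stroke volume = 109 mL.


CO = HR * SV
CO = 105 * 109 / 1000
CO = 11.45 L/min


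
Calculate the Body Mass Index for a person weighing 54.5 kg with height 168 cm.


BMI = weight / height^2
height = 168 cm = 1.68 m
BMI = 54.5 / 1.68^2
BMI = 19.31 kg/m^2


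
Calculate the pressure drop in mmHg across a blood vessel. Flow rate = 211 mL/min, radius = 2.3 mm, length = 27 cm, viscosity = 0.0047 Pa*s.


dP = 8*mu*L*Q / (pi*r^4)
Q = 211 mL/min = 3.51667e-06 m^3/s
dP = 406.09 Pa = 406.09 / 133.322 mmHg = 3.046 mmHg


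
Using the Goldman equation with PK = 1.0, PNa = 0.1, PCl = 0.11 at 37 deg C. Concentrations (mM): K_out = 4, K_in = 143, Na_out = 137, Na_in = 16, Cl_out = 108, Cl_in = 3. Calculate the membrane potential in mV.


Vm = (RT/F)*ln((PK*Ko + PNa*Nao + PCl*Cli)/(PK*Ki + PNa*Nai + PCl*Clo))
Numer = 18.03, Denom = 156.48
Vm = -57.75 mV


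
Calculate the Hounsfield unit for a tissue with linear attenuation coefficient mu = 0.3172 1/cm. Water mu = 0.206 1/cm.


HU = ((mu_tissue - mu_water) / mu_water) * 1000
HU = ((0.3172 - 0.206) / 0.206) * 1000
HU = 539.8


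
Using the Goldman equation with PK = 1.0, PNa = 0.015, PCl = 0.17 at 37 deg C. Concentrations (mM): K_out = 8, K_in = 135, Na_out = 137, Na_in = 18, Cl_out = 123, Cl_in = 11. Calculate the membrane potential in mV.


Vm = (RT/F)*ln((PK*Ko + PNa*Nao + PCl*Cli)/(PK*Ki + PNa*Nai + PCl*Clo))
Numer = 11.925, Denom = 156.18
Vm = -68.75 mV


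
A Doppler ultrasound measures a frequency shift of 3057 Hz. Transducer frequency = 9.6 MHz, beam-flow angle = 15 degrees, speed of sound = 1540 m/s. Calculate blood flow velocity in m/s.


v = fd * c / (2 * f0 * cos(theta))
v = 3057 * 1540 / (2 * 9.6000e+06 * cos(15))
v = 0.2538 m/s


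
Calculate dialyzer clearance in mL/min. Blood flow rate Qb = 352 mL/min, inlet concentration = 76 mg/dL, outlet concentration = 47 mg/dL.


K = Qb * (Cb_in - Cb_out) / Cb_in
K = 352 * (76 - 47) / 76
K = 134.3 mL/min


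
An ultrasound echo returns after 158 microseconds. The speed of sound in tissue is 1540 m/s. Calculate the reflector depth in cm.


depth = c * t / 2
t = 158 us = 1.5800e-04 s
depth = 1540 * 1.5800e-04 / 2
depth = 0.12166 m = 12.166 cm


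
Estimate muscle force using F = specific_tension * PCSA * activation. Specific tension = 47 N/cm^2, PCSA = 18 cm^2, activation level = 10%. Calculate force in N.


F = sigma * PCSA * activation
F = 47 * 18 * 0.1
F = 84.6 N


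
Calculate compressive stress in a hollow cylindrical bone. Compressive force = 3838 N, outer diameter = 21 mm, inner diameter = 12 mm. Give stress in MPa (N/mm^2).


A = pi*(r_o^2 - r_i^2)
r_o = 10.5 mm, r_i = 6 mm
A = 233.263 mm^2
sigma = F/A = 3838 / 233.263
sigma = 16.45 MPa


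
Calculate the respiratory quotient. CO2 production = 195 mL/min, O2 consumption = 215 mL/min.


RQ = VCO2 / VO2
RQ = 195 / 215
RQ = 0.907


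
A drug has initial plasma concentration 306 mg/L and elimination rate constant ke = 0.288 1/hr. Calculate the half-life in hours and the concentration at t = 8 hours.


t_half = ln(2) / ke = 0.693147 / 0.288 = 2.407 hr
C(t) = C0 * exp(-ke*t) = 306 * exp(-0.288*8)
C(8) = 30.56 mg/L


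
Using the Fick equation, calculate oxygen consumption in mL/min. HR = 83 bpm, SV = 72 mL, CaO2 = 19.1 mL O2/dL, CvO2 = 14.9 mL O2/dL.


CO = HR*SV = 83*72/1000 = 5.976 L/min
a-v O2 diff = 19.1 - 14.9 = 4.2 mL/dL
VO2 = CO * (CaO2-CvO2) * 10 dL/L
VO2 = 5.976 * 4.2 * 10
VO2 = 251 mL/min


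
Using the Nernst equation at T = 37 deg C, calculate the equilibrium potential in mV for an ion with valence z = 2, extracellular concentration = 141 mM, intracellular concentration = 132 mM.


E = (RT/(zF)) * ln(C_out/C_in)
T = 37 + 273.15 = 310.15 K
E = (8.314 * 310.15 / (2 * 96485)) * ln(141/132)
E = 0.8814 mV


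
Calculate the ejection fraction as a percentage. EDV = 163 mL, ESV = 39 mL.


SV = EDV - ESV = 163 - 39 = 124 mL
EF = SV/EDV * 100 = 124/163 * 100
EF = 76.07%


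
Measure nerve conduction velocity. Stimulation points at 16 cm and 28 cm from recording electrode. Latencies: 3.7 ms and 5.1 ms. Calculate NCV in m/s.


Distance = (28 - 16) / 100 = 0.12 m
dt = (5.1 - 3.7) / 1000 = 0.0014 s
NCV = dist / dt = 85.71 m/s


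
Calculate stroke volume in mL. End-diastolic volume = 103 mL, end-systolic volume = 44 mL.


SV = EDV - ESV
SV = 103 - 44
SV = 59 mL


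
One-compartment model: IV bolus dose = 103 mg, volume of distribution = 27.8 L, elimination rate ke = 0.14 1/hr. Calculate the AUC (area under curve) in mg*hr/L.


C0 = Dose/Vd = 103/27.8 = 3.70504 mg/L
AUC = C0/ke = 3.70504/0.14
AUC = 26.46 mg*hr/L


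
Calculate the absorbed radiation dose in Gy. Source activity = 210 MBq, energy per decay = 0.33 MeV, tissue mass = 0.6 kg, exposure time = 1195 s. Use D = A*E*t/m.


A = 210 MBq = 2.1000e+08 Bq
E = 0.33 MeV = 5.2866e-14 J
D = A*E*t/m = 2.1000e+08*5.2866e-14*1195/0.6
D = 0.02211 Gy


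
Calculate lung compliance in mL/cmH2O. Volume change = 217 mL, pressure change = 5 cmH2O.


C = dV / dP
C = 217 / 5
C = 43.4 mL/cmH2O


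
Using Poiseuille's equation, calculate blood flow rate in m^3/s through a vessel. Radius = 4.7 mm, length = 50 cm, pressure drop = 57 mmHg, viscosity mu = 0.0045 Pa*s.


Q = pi*r^4*dP / (8*mu*L)
r = 0.0047 m, L = 0.5 m
dP = 57 mmHg = 7599.354 Pa
Q = 6.4721e-04 m^3/s


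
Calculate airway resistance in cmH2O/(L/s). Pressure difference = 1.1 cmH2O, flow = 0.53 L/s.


R = dP / flow
R = 1.1 / 0.53
R = 2.075 cmH2O/(L/s)


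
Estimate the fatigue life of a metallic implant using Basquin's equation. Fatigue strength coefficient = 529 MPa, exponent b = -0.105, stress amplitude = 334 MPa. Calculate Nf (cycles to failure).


sigma_a = sigma_f' * (2Nf)^b
2Nf = (sigma_a/sigma_f')^(1/b)
2Nf = (334/529)^(1/-0.105)
2Nf = 79.798078
Nf = 39.9


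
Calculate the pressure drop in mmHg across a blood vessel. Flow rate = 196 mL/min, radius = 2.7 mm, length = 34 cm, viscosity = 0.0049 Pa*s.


dP = 8*mu*L*Q / (pi*r^4)
Q = 196 mL/min = 3.26667e-06 m^3/s
dP = 260.775 Pa = 260.775 / 133.322 mmHg = 1.956 mmHg


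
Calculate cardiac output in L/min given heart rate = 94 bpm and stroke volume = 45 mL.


CO = HR * SV
CO = 94 * 45 / 1000
CO = 4.23 L/min


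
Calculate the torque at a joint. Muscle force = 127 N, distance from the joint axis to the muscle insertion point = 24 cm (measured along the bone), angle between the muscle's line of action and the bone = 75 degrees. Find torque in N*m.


Torque = F * d * sin(theta)   (moment arm = d*sin(theta))
d = 24 cm = 0.24 m
Torque = 127 * 0.24 * sin(75)
Torque = 29.44 N*m


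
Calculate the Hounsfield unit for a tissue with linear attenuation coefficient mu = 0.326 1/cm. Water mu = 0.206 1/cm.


HU = ((mu_tissue - mu_water) / mu_water) * 1000
HU = ((0.326 - 0.206) / 0.206) * 1000
HU = 582.5


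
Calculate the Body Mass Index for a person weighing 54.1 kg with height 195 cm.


BMI = weight / height^2
height = 195 cm = 1.95 m
BMI = 54.1 / 1.95^2
BMI = 14.23 kg/m^2


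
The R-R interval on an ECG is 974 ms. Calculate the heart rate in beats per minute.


HR = 60 / RR_interval(s)
RR = 974 ms = 0.974 s
HR = 60 / 0.974 = 61.6 bpm


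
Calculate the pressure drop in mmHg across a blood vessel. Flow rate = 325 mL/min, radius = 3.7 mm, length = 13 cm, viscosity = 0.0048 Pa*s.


dP = 8*mu*L*Q / (pi*r^4)
Q = 325 mL/min = 5.41667e-06 m^3/s
dP = 45.9251 Pa = 45.9251 / 133.322 mmHg = 0.3445 mmHg


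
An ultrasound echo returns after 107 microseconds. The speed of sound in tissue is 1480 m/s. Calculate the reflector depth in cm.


depth = c * t / 2
t = 107 us = 1.0700e-04 s
depth = 1480 * 1.0700e-04 / 2
depth = 0.07918 m = 7.918 cm


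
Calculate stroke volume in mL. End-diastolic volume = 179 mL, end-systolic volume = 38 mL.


SV = EDV - ESV
SV = 179 - 38
SV = 141 mL


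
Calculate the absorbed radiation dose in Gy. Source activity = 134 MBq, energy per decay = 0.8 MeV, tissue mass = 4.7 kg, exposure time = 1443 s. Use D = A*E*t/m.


A = 134 MBq = 1.3400e+08 Bq
E = 0.8 MeV = 1.2816e-13 J
D = A*E*t/m = 1.3400e+08*1.2816e-13*1443/4.7
D = 0.005273 Gy


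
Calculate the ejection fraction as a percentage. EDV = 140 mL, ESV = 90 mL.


SV = EDV - ESV = 140 - 90 = 50 mL
EF = SV/EDV * 100 = 50/140 * 100
EF = 35.71%


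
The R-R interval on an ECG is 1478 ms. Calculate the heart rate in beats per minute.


HR = 60 / RR_interval(s)
RR = 1478 ms = 1.478 s
HR = 60 / 1.478 = 40.6 bpm


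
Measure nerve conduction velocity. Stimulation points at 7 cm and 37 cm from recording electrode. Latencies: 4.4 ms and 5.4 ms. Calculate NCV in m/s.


Distance = (37 - 7) / 100 = 0.3 m
dt = (5.4 - 4.4) / 1000 = 0.001 s
NCV = dist / dt = 300 m/s


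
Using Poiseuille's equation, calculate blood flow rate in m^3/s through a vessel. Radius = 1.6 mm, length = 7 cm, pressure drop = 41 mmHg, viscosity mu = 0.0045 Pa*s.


Q = pi*r^4*dP / (8*mu*L)
r = 0.0016 m, L = 0.07 m
dP = 41 mmHg = 5466.202 Pa
Q = 4.4660e-05 m^3/s


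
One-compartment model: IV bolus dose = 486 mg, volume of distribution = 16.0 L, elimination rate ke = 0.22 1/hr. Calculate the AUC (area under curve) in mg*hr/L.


C0 = Dose/Vd = 486/16.0 = 30.375 mg/L
AUC = C0/ke = 30.375/0.22
AUC = 138.1 mg*hr/L


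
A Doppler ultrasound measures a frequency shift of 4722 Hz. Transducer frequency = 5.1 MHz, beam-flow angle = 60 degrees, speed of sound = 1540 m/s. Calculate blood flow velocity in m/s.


v = fd * c / (2 * f0 * cos(theta))
v = 4722 * 1540 / (2 * 5.1000e+06 * cos(60))
v = 1.426 m/s


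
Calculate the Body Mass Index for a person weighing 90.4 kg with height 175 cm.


BMI = weight / height^2
height = 175 cm = 1.75 m
BMI = 90.4 / 1.75^2
BMI = 29.52 kg/m^2


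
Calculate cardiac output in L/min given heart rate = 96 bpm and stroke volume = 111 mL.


CO = HR * SV
CO = 96 * 111 / 1000
CO = 10.66 L/min


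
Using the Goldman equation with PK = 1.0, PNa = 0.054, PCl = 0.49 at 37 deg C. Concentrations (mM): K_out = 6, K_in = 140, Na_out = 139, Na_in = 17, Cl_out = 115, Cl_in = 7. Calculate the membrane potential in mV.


Vm = (RT/F)*ln((PK*Ko + PNa*Nao + PCl*Cli)/(PK*Ki + PNa*Nai + PCl*Clo))
Numer = 16.936, Denom = 197.268
Vm = -65.61 mV


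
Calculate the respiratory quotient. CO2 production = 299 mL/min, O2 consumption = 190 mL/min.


RQ = VCO2 / VO2
RQ = 299 / 190
RQ = 1.574


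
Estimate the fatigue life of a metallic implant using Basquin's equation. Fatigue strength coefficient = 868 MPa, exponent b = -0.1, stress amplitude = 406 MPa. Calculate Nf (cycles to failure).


sigma_a = sigma_f' * (2Nf)^b
2Nf = (sigma_a/sigma_f')^(1/b)
2Nf = (406/868)^(1/-0.1)
2Nf = 1994.9725
Nf = 997.5


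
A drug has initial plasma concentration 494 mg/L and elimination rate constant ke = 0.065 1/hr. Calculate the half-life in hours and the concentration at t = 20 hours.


t_half = ln(2) / ke = 0.693147 / 0.065 = 10.66 hr
C(t) = C0 * exp(-ke*t) = 494 * exp(-0.065*20)
C(20) = 134.6 mg/L


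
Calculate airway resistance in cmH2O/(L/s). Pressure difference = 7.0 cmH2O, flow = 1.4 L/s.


R = dP / flow
R = 7.0 / 1.4
R = 5 cmH2O/(L/s)


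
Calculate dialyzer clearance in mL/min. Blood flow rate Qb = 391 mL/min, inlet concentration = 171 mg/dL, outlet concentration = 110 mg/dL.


K = Qb * (Cb_in - Cb_out) / Cb_in
K = 391 * (171 - 110) / 171
K = 139.5 mL/min


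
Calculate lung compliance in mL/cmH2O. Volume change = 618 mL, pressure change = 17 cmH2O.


C = dV / dP
C = 618 / 17
C = 36.35 mL/cmH2O


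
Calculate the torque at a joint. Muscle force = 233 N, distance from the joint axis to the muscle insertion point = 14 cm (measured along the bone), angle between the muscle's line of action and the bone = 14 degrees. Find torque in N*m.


Torque = F * d * sin(theta)   (moment arm = d*sin(theta))
d = 14 cm = 0.14 m
Torque = 233 * 0.14 * sin(14)
Torque = 7.891 N*m


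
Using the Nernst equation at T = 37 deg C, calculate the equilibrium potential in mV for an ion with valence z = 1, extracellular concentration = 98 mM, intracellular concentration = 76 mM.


E = (RT/(zF)) * ln(C_out/C_in)
T = 37 + 273.15 = 310.15 K
E = (8.314 * 310.15 / (1 * 96485)) * ln(98/76)
E = 6.794 mV


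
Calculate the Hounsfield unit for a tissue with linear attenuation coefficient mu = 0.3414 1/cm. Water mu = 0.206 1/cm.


HU = ((mu_tissue - mu_water) / mu_water) * 1000
HU = ((0.3414 - 0.206) / 0.206) * 1000
HU = 657.3


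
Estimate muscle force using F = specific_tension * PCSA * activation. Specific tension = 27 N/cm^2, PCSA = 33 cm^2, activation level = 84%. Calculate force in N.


F = sigma * PCSA * activation
F = 27 * 33 * 0.84
F = 748.4 N


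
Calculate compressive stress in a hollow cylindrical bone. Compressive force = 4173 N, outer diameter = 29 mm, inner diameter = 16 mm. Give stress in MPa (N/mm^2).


A = pi*(r_o^2 - r_i^2)
r_o = 14.5 mm, r_i = 8 mm
A = 459.458 mm^2
sigma = F/A = 4173 / 459.458
sigma = 9.082 MPa


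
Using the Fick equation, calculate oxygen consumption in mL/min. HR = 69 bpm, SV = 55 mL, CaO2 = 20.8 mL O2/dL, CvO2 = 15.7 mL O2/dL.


CO = HR*SV = 69*55/1000 = 3.795 L/min
a-v O2 diff = 20.8 - 15.7 = 5.1 mL/dL
VO2 = CO * (CaO2-CvO2) * 10 dL/L
VO2 = 3.795 * 5.1 * 10
VO2 = 193.5 mL/min


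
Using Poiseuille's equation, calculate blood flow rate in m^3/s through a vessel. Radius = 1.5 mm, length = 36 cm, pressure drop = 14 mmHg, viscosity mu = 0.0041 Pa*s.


Q = pi*r^4*dP / (8*mu*L)
r = 0.0015 m, L = 0.36 m
dP = 14 mmHg = 1866.508 Pa
Q = 2.5140e-06 m^3/s


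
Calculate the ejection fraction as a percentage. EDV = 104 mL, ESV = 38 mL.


SV = EDV - ESV = 104 - 38 = 66 mL
EF = SV/EDV * 100 = 66/104 * 100
EF = 63.46%


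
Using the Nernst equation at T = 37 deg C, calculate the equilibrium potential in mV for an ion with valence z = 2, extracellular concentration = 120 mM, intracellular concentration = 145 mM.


E = (RT/(zF)) * ln(C_out/C_in)
T = 37 + 273.15 = 310.15 K
E = (8.314 * 310.15 / (2 * 96485)) * ln(120/145)
E = -2.529 mV


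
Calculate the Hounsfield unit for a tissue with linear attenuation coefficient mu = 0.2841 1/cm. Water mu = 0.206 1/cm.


HU = ((mu_tissue - mu_water) / mu_water) * 1000
HU = ((0.2841 - 0.206) / 0.206) * 1000
HU = 379.1


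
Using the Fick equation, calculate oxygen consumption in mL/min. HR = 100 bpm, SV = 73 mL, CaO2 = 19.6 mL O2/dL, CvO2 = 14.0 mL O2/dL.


CO = HR*SV = 100*73/1000 = 7.3 L/min
a-v O2 diff = 19.6 - 14.0 = 5.6 mL/dL
VO2 = CO * (CaO2-CvO2) * 10 dL/L
VO2 = 7.3 * 5.6 * 10
VO2 = 408.8 mL/min


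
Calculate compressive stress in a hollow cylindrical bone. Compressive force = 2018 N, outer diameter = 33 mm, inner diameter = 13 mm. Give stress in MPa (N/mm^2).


A = pi*(r_o^2 - r_i^2)
r_o = 16.5 mm, r_i = 6.5 mm
A = 722.566 mm^2
sigma = F/A = 2018 / 722.566
sigma = 2.793 MPa


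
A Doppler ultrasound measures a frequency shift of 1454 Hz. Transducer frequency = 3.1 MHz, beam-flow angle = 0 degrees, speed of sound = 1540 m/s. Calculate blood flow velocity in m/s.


v = fd * c / (2 * f0 * cos(theta))
v = 1454 * 1540 / (2 * 3.1000e+06 * cos(0))
v = 0.3612 m/s


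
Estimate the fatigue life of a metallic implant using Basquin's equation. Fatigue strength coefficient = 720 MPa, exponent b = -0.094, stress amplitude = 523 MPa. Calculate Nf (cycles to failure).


sigma_a = sigma_f' * (2Nf)^b
2Nf = (sigma_a/sigma_f')^(1/b)
2Nf = (523/720)^(1/-0.094)
2Nf = 29.986342
Nf = 14.99


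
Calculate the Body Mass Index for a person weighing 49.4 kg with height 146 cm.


BMI = weight / height^2
height = 146 cm = 1.46 m
BMI = 49.4 / 1.46^2
BMI = 23.18 kg/m^2


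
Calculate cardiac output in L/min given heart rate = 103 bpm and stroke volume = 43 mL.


CO = HR * SV
CO = 103 * 43 / 1000
CO = 4.429 L/min


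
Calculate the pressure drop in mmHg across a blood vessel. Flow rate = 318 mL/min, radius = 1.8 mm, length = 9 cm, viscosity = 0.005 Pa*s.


dP = 8*mu*L*Q / (pi*r^4)
Q = 318 mL/min = 5.3e-06 m^3/s
dP = 578.547 Pa = 578.547 / 133.322 mmHg = 4.339 mmHg


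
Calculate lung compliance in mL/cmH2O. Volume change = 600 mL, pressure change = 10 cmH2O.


C = dV / dP
C = 600 / 10
C = 60 mL/cmH2O


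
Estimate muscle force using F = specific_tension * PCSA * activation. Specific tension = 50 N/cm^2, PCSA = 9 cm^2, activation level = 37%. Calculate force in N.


F = sigma * PCSA * activation
F = 50 * 9 * 0.37
F = 166.5 N


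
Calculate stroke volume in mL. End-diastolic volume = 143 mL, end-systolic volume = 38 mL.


SV = EDV - ESV
SV = 143 - 38
SV = 105 mL


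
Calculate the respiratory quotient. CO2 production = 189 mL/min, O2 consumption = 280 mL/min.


RQ = VCO2 / VO2
RQ = 189 / 280
RQ = 0.675


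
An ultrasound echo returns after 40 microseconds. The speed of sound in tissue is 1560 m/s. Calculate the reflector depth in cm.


depth = c * t / 2
t = 40 us = 4.0000e-05 s
depth = 1560 * 4.0000e-05 / 2
depth = 0.0312 m = 3.12 cm


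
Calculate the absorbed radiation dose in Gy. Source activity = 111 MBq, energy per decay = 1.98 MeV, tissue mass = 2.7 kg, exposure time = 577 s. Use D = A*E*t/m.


A = 111 MBq = 1.1100e+08 Bq
E = 1.98 MeV = 3.17196e-13 J
D = A*E*t/m = 1.1100e+08*3.17196e-13*577/2.7
D = 0.007524 Gy


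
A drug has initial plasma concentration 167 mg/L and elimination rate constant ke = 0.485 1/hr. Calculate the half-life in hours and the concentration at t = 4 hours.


t_half = ln(2) / ke = 0.693147 / 0.485 = 1.429 hr
C(t) = C0 * exp(-ke*t) = 167 * exp(-0.485*4)
C(4) = 24 mg/L


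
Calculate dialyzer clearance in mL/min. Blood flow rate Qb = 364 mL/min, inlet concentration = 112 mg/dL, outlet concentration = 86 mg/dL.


K = Qb * (Cb_in - Cb_out) / Cb_in
K = 364 * (112 - 86) / 112
K = 84.5 mL/min


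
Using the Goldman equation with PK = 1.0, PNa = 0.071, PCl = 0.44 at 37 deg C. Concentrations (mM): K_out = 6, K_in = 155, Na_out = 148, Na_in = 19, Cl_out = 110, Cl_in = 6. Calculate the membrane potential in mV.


Vm = (RT/F)*ln((PK*Ko + PNa*Nao + PCl*Cli)/(PK*Ki + PNa*Nai + PCl*Clo))
Numer = 19.148, Denom = 204.749
Vm = -63.33 mV


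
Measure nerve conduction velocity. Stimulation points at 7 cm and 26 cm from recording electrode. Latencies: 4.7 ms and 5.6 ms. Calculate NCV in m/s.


Distance = (26 - 7) / 100 = 0.19 m
dt = (5.6 - 4.7) / 1000 = 9.0000e-04 s
NCV = dist / dt = 211.1 m/s


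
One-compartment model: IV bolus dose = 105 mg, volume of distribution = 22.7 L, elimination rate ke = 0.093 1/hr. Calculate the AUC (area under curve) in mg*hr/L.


C0 = Dose/Vd = 105/22.7 = 4.62555 mg/L
AUC = C0/ke = 4.62555/0.093
AUC = 49.74 mg*hr/L


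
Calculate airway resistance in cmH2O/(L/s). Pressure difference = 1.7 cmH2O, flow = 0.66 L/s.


R = dP / flow
R = 1.7 / 0.66
R = 2.576 cmH2O/(L/s)


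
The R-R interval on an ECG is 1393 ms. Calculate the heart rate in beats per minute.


HR = 60 / RR_interval(s)
RR = 1393 ms = 1.393 s
HR = 60 / 1.393 = 43.07 bpm


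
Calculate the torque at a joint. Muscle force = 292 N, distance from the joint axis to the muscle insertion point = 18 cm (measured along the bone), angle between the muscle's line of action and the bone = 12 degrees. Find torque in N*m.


Torque = F * d * sin(theta)   (moment arm = d*sin(theta))
d = 18 cm = 0.18 m
Torque = 292 * 0.18 * sin(12)
Torque = 10.93 N*m


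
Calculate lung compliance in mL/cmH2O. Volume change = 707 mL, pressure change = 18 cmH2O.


C = dV / dP
C = 707 / 18
C = 39.28 mL/cmH2O


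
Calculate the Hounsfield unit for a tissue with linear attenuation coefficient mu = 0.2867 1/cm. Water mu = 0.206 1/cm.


HU = ((mu_tissue - mu_water) / mu_water) * 1000
HU = ((0.2867 - 0.206) / 0.206) * 1000
HU = 391.7


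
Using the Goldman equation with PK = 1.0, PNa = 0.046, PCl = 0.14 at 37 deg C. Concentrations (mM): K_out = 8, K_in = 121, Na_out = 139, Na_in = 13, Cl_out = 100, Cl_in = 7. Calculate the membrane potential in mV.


Vm = (RT/F)*ln((PK*Ko + PNa*Nao + PCl*Cli)/(PK*Ki + PNa*Nai + PCl*Clo))
Numer = 15.374, Denom = 135.598
Vm = -58.18 mV


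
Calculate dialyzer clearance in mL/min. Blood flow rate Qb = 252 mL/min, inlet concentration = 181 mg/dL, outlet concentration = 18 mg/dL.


K = Qb * (Cb_in - Cb_out) / Cb_in
K = 252 * (181 - 18) / 181
K = 226.9 mL/min


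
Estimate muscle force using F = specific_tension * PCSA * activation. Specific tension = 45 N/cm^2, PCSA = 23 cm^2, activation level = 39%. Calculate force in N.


F = sigma * PCSA * activation
F = 45 * 23 * 0.39
F = 403.7 N


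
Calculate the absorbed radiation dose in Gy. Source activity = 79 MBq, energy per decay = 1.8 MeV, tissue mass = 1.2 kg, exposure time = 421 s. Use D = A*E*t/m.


A = 79 MBq = 7.9000e+07 Bq
E = 1.8 MeV = 2.8836e-13 J
D = A*E*t/m = 7.9000e+07*2.8836e-13*421/1.2
D = 0.007992 Gy


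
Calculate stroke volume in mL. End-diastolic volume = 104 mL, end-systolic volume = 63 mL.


SV = EDV - ESV
SV = 104 - 63
SV = 41 mL


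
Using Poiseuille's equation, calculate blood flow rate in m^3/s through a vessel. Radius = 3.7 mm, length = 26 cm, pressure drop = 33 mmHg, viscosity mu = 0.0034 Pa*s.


Q = pi*r^4*dP / (8*mu*L)
r = 0.0037 m, L = 0.26 m
dP = 33 mmHg = 4399.626 Pa
Q = 3.6629e-04 m^3/s


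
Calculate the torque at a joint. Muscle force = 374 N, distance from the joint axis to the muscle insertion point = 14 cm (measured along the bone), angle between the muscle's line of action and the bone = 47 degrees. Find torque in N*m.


Torque = F * d * sin(theta)   (moment arm = d*sin(theta))
d = 14 cm = 0.14 m
Torque = 374 * 0.14 * sin(47)
Torque = 38.29 N*m


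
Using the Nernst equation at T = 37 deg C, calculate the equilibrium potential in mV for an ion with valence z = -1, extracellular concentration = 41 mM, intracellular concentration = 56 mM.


E = (RT/(zF)) * ln(C_out/C_in)
T = 37 + 273.15 = 310.15 K
E = (8.314 * 310.15 / (-1 * 96485)) * ln(41/56)
E = 8.332 mV


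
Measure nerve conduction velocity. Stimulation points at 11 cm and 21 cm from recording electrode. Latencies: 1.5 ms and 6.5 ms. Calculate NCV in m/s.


Distance = (21 - 11) / 100 = 0.1 m
dt = (6.5 - 1.5) / 1000 = 0.005 s
NCV = dist / dt = 20 m/s


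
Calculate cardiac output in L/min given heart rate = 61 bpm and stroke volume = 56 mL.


CO = HR * SV
CO = 61 * 56 / 1000
CO = 3.416 L/min


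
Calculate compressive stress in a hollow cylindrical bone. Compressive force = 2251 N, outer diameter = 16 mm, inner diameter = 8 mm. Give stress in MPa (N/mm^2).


A = pi*(r_o^2 - r_i^2)
r_o = 8 mm, r_i = 4 mm
A = 150.796 mm^2
sigma = F/A = 2251 / 150.796
sigma = 14.93 MPa


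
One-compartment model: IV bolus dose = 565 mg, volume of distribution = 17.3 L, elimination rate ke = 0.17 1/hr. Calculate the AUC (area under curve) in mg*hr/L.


C0 = Dose/Vd = 565/17.3 = 32.659 mg/L
AUC = C0/ke = 32.659/0.17
AUC = 192.1 mg*hr/L


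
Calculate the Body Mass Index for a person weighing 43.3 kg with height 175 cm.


BMI = weight / height^2
height = 175 cm = 1.75 m
BMI = 43.3 / 1.75^2
BMI = 14.14 kg/m^2


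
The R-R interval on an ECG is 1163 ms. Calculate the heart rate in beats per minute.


HR = 60 / RR_interval(s)
RR = 1163 ms = 1.163 s
HR = 60 / 1.163 = 51.59 bpm


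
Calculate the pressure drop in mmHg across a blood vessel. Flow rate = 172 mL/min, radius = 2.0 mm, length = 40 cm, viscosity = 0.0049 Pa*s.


dP = 8*mu*L*Q / (pi*r^4)
Q = 172 mL/min = 2.86667e-06 m^3/s
dP = 894.24 Pa = 894.24 / 133.322 mmHg = 6.707 mmHg


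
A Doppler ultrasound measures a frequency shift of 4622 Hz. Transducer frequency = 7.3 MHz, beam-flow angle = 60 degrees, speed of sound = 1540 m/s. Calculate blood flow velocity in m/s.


v = fd * c / (2 * f0 * cos(theta))
v = 4622 * 1540 / (2 * 7.3000e+06 * cos(60))
v = 0.9751 m/s


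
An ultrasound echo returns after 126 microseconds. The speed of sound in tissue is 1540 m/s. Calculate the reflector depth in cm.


depth = c * t / 2
t = 126 us = 1.2600e-04 s
depth = 1540 * 1.2600e-04 / 2
depth = 0.09702 m = 9.702 cm


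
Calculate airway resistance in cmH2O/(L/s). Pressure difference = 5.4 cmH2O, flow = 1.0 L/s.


R = dP / flow
R = 5.4 / 1.0
R = 5.4 cmH2O/(L/s)


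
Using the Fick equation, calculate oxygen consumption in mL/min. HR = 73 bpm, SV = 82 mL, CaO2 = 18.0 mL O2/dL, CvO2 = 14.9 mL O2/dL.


CO = HR*SV = 73*82/1000 = 5.986 L/min
a-v O2 diff = 18.0 - 14.9 = 3.1 mL/dL
VO2 = CO * (CaO2-CvO2) * 10 dL/L
VO2 = 5.986 * 3.1 * 10
VO2 = 185.6 mL/min


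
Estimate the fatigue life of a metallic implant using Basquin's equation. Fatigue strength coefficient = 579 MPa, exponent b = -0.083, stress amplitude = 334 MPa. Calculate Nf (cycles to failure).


sigma_a = sigma_f' * (2Nf)^b
2Nf = (sigma_a/sigma_f')^(1/b)
2Nf = (334/579)^(1/-0.083)
2Nf = 756.31021
Nf = 378.2


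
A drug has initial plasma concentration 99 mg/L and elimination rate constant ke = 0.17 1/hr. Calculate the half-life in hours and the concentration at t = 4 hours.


t_half = ln(2) / ke = 0.693147 / 0.17 = 4.077 hr
C(t) = C0 * exp(-ke*t) = 99 * exp(-0.17*4)
C(4) = 50.16 mg/L


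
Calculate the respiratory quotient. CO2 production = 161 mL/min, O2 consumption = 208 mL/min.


RQ = VCO2 / VO2
RQ = 161 / 208
RQ = 0.774


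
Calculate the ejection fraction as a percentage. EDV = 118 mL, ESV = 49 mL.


SV = EDV - ESV = 118 - 49 = 69 mL
EF = SV/EDV * 100 = 69/118 * 100
EF = 58.47%


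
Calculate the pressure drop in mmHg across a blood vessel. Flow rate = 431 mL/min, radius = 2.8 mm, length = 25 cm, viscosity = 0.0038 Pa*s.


dP = 8*mu*L*Q / (pi*r^4)
Q = 431 mL/min = 7.18333e-06 m^3/s
dP = 282.721 Pa = 282.721 / 133.322 mmHg = 2.121 mmHg


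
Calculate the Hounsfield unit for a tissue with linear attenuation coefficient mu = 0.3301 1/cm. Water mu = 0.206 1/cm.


HU = ((mu_tissue - mu_water) / mu_water) * 1000
HU = ((0.3301 - 0.206) / 0.206) * 1000
HU = 602.4


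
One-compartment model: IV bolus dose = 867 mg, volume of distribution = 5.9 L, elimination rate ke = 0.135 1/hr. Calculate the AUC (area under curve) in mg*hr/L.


C0 = Dose/Vd = 867/5.9 = 146.949 mg/L
AUC = C0/ke = 146.949/0.135
AUC = 1089 mg*hr/L


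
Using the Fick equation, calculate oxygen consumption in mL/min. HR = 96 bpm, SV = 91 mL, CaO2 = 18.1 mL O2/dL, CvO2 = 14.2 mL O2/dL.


CO = HR*SV = 96*91/1000 = 8.736 L/min
a-v O2 diff = 18.1 - 14.2 = 3.9 mL/dL
VO2 = CO * (CaO2-CvO2) * 10 dL/L
VO2 = 8.736 * 3.9 * 10
VO2 = 340.7 mL/min


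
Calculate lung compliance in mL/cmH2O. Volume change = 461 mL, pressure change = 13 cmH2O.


C = dV / dP
C = 461 / 13
C = 35.46 mL/cmH2O


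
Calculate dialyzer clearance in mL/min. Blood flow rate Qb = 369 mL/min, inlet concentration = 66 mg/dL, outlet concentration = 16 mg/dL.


K = Qb * (Cb_in - Cb_out) / Cb_in
K = 369 * (66 - 16) / 66
K = 279.5 mL/min


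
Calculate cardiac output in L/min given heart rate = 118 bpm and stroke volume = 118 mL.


CO = HR * SV
CO = 118 * 118 / 1000
CO = 13.92 L/min


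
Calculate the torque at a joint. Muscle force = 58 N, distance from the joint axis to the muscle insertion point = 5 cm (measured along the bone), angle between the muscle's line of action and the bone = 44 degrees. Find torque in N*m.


Torque = F * d * sin(theta)   (moment arm = d*sin(theta))
d = 5 cm = 0.05 m
Torque = 58 * 0.05 * sin(44)
Torque = 2.015 N*m


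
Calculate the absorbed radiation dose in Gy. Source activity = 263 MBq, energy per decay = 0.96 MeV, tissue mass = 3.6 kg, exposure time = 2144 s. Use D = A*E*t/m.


A = 263 MBq = 2.6300e+08 Bq
E = 0.96 MeV = 1.53792e-13 J
D = A*E*t/m = 2.6300e+08*1.53792e-13*2144/3.6
D = 0.02409 Gy


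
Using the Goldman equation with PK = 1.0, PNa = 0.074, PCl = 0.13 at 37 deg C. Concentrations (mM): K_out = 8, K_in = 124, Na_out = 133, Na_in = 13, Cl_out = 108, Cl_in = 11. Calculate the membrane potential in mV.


Vm = (RT/F)*ln((PK*Ko + PNa*Nao + PCl*Cli)/(PK*Ki + PNa*Nai + PCl*Clo))
Numer = 19.272, Denom = 139.002
Vm = -52.8 mV


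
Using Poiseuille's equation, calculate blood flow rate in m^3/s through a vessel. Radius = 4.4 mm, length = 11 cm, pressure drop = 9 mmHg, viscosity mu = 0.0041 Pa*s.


Q = pi*r^4*dP / (8*mu*L)
r = 0.0044 m, L = 0.11 m
dP = 9 mmHg = 1199.898 Pa
Q = 3.9160e-04 m^3/s


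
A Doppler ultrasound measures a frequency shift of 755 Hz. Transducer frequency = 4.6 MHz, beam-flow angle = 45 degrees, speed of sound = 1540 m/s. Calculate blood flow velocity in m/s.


v = fd * c / (2 * f0 * cos(theta))
v = 755 * 1540 / (2 * 4.6000e+06 * cos(45))
v = 0.1787 m/s


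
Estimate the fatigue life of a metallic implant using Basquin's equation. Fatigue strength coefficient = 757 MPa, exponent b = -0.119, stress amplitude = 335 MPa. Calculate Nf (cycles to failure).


sigma_a = sigma_f' * (2Nf)^b
2Nf = (sigma_a/sigma_f')^(1/b)
2Nf = (335/757)^(1/-0.119)
2Nf = 944.53726
Nf = 472.3


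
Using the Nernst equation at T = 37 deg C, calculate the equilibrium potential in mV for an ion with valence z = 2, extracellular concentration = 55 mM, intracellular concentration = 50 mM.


E = (RT/(zF)) * ln(C_out/C_in)
T = 37 + 273.15 = 310.15 K
E = (8.314 * 310.15 / (2 * 96485)) * ln(55/50)
E = 1.274 mV


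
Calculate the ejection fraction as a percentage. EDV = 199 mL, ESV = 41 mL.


SV = EDV - ESV = 199 - 41 = 158 mL
EF = SV/EDV * 100 = 158/199 * 100
EF = 79.4%


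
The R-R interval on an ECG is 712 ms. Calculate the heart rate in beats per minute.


HR = 60 / RR_interval(s)
RR = 712 ms = 0.712 s
HR = 60 / 0.712 = 84.27 bpm


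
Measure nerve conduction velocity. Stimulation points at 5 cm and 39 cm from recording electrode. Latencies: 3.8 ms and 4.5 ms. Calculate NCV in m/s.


Distance = (39 - 5) / 100 = 0.34 m
dt = (4.5 - 3.8) / 1000 = 7.0000e-04 s
NCV = dist / dt = 485.7 m/s


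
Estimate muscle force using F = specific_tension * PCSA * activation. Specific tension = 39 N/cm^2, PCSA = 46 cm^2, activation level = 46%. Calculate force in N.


F = sigma * PCSA * activation
F = 39 * 46 * 0.46
F = 825.2 N


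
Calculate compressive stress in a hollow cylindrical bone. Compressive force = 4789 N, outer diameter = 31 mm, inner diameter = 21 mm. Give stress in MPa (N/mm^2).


A = pi*(r_o^2 - r_i^2)
r_o = 15.5 mm, r_i = 10.5 mm
A = 408.407 mm^2
sigma = F/A = 4789 / 408.407
sigma = 11.73 MPa


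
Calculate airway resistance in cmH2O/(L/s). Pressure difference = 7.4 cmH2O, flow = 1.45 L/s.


R = dP / flow
R = 7.4 / 1.45
R = 5.103 cmH2O/(L/s)


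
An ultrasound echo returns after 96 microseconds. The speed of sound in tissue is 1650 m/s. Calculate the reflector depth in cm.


depth = c * t / 2
t = 96 us = 9.6000e-05 s
depth = 1650 * 9.6000e-05 / 2
depth = 0.0792 m = 7.92 cm


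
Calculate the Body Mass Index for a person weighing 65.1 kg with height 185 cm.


BMI = weight / height^2
height = 185 cm = 1.85 m
BMI = 65.1 / 1.85^2
BMI = 19.02 kg/m^2


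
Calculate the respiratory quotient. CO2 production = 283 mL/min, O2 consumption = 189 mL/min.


RQ = VCO2 / VO2
RQ = 283 / 189
RQ = 1.497


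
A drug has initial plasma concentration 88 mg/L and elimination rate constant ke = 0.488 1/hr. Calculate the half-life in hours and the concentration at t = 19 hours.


t_half = ln(2) / ke = 0.693147 / 0.488 = 1.42 hr
C(t) = C0 * exp(-ke*t) = 88 * exp(-0.488*19)
C(19) = 0.008274 mg/L


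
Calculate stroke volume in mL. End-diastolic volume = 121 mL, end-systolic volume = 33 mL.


SV = EDV - ESV
SV = 121 - 33
SV = 88 mL


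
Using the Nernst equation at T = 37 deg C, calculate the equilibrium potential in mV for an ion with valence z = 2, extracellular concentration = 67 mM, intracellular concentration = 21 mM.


E = (RT/(zF)) * ln(C_out/C_in)
T = 37 + 273.15 = 310.15 K
E = (8.314 * 310.15 / (2 * 96485)) * ln(67/21)
E = 15.5 mV
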